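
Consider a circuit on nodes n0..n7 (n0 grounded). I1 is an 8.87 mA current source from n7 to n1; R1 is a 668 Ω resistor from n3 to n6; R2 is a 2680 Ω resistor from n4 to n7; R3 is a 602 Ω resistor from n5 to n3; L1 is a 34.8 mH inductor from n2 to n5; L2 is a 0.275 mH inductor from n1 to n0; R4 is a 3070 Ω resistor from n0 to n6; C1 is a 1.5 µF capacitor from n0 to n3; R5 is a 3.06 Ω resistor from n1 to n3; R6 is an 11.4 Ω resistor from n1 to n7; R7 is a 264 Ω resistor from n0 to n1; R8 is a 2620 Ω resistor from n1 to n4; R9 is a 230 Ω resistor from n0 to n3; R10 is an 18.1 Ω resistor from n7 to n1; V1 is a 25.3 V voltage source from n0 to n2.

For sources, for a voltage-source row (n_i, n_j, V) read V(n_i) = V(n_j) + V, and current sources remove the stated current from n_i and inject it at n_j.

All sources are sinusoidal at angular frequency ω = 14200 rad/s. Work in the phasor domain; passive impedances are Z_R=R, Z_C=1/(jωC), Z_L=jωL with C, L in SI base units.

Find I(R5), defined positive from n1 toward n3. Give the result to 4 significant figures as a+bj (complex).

Element admittances at ω=14200 rad/s:
  I1: injects 0.00887 A into n1 (from n7)
  Y(R1) = 0.001497+0.000j S between n3,n6
  Y(R2) = 0.0003731+0.000j S between n4,n7
  Y(R3) = 0.001661+0.000j S between n5,n3
  Y(L1) = 0.000-0.002024j S between n2,n5
  Y(L2) = 0.000-0.2561j S between n1,n0
  Y(R4) = 0.0003257+0.000j S between n0,n6
  Y(C1) = 0.000+0.02130j S between n0,n3
  Y(R5) = 0.3268+0.000j S between n1,n3
  Y(R6) = 0.08772+0.000j S between n1,n7
  Y(R7) = 0.003788+0.000j S between n0,n1
  Y(R8) = 0.0003817+0.000j S between n1,n4
  Y(R9) = 0.004348+0.000j S between n0,n3
  Y(R10) = 0.05525+0.000j S between n7,n1
  V1: constraint V(n0)−V(n2) = 25.3
Assemble and solve the 8×8 MNA system:
  V(n1)=-0.09602-0.09451j  V(n2)=-25.30+0.000j  V(n3)=-0.1712-0.02036j  V(n4)=-0.1267-0.09451j  V(n5)=-15.17+12.32j  V(n6)=-0.1406-0.01672j  V(n7)=-0.1580-0.09451j
  i(V1)=-0.02492+0.02049j

0.02457-0.02423j A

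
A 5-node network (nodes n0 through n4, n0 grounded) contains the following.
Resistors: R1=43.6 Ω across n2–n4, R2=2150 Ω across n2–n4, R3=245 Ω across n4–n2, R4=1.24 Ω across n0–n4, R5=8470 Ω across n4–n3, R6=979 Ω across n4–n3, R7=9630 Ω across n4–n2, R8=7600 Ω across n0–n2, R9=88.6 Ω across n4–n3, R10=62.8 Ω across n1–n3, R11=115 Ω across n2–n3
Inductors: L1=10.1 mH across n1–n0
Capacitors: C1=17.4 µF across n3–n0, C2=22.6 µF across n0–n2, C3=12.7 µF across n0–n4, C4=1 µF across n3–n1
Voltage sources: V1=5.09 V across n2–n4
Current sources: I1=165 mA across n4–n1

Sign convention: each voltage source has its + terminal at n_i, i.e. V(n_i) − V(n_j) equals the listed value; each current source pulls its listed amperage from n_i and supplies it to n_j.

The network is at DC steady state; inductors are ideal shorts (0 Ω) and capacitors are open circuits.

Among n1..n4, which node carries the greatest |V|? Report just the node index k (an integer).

MNA unknowns: 4 node voltages V₁..V_4 plus 2 source currents (L1, V1)
R1: Y=0.02294 on G[2,4]
L1: row V1−V0=0, i_L1 at 1,0
C1: Y=0.000 on G[3,0]
R2: Y=0.0004651 on G[2,4]
R3: Y=0.004082 on G[4,2]
C2: Y=0.000 on G[0,2]
R4: Y=0.8065 on G[0,4]
C3: Y=0.000 on G[0,4]
R5: Y=0.0001181 on G[4,3]
C4: Y=0.000 on G[3,1]
R6: Y=0.001021 on G[4,3]
R7: Y=0.0001038 on G[4,2]
R8: Y=0.0001316 on G[0,2]
R9: Y=0.01129 on G[4,3]
R10: Y=0.01592 on G[1,3]
R11: Y=0.008696 on G[2,3]
V1: row V2−V4=5.09, i_V1 at 2,4
I1: z[4]−=0.165, z[1]+=0.165
solve → V1=0.000, V2=4.864, V3=1.066, V4=-0.2264
aux → i_L1=0.1820, i_V1=-0.1741

2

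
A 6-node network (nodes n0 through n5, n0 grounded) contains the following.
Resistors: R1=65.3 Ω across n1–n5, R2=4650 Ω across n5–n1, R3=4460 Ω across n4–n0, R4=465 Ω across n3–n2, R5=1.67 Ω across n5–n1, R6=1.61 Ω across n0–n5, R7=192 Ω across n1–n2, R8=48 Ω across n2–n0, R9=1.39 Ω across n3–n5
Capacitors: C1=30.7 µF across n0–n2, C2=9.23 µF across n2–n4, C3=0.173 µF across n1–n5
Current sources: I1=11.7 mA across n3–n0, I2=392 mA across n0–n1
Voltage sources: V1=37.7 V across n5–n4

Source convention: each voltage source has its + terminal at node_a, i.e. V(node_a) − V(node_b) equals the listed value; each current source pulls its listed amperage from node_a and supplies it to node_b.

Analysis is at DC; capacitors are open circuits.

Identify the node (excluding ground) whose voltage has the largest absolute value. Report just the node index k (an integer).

Element admittances at DC:
  Y(R1) = 0.01531 S between n1,n5
  Y(C1) = 0.000 S between n0,n2
  Y(R2) = 0.0002151 S between n5,n1
  Y(C2) = 0.000 S between n2,n4
  Y(R3) = 0.0002242 S between n4,n0
  I1: injects 0.0117 A into n0 (from n3)
  Y(R4) = 0.002151 S between n3,n2
  I2: injects 0.392 A into n1 (from n0)
  Y(R5) = 0.5988 S between n5,n1
  Y(R6) = 0.6211 S between n0,n5
  Y(R7) = 0.005208 S between n1,n2
  Y(R8) = 0.02083 S between n2,n0
  Y(C3) = 0.000 S between n1,n5
  Y(R9) = 0.7194 S between n3,n5
  V1: constraint V(n5)−V(n4) = 37.7
Assemble and solve the 6×6 MNA system:
  V(n1)=1.246  V(n2)=0.2759  V(n3)=0.5992  V(n4)=-37.08  V(n5)=0.6164
  i(V1)=-0.008315

4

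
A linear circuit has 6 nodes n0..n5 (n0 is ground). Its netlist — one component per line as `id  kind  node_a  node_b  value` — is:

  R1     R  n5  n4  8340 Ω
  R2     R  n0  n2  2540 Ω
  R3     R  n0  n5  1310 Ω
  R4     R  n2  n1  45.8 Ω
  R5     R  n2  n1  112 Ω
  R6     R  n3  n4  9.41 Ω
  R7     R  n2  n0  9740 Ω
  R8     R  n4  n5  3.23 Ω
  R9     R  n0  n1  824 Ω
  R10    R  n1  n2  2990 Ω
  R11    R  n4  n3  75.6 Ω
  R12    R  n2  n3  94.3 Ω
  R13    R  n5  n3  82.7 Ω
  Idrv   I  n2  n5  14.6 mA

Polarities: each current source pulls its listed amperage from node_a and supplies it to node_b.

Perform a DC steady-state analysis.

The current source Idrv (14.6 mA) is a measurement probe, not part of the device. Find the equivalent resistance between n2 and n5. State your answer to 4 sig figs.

Apply KCL at each of the 5 non-ground nodes and solve the resulting linear system.
Node n1: branches {R4, R5, R9, R10} → V_1 = -0.4377
Node n2: branches {R2, R4, R5, R7, R10, R12, Idrv} → V_2 = -0.4547
Node n3: branches {R6, R11, R12, R13} → V_3 = 0.8507
Node n4: branches {R1, R6, R8, R11} → V_4 = 0.9523
Node n5: branches {R1, R3, R8, R13, Idrv} → V_5 = 0.9915

R_eq = 99.06 Ω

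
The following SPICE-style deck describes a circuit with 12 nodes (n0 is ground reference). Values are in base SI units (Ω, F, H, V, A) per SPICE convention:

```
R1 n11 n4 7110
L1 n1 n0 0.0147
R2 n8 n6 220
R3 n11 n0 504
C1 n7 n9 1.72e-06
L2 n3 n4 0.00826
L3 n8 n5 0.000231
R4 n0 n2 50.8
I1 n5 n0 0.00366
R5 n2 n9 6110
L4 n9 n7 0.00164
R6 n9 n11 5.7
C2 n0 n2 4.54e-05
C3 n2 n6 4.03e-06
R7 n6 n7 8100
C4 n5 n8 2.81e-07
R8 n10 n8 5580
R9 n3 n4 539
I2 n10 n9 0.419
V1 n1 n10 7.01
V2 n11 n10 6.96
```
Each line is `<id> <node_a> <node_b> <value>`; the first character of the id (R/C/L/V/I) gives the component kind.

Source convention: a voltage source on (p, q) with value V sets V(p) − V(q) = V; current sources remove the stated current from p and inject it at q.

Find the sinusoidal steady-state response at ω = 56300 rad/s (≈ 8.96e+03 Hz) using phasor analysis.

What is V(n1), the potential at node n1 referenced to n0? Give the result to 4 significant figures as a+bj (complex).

Apply KCL at each of the 11 non-ground nodes and solve the resulting linear system.
Node n1: branches {L1, V1} → V_1 = 0.1630+0.08309j
Node n2: branches {R4, R5, C2, C3} → V_2 = 5.702e-07+0.001559j
Node n3: branches {L2, R9} → V_3 = 0.1130+0.08309j
Node n4: branches {R1, L2, R9} → V_4 = 0.1130+0.08309j
Node n5: branches {L3, I1, C4} → V_5 = -1.034-0.03665j
Node n6: branches {R2, C3, R7} → V_6 = 8.352e-05+0.02092j
Node n7: branches {C1, L4, R7} → V_7 = 2.497+0.08655j
Node n8: branches {R2, L3, C4, R8} → V_8 = -1.034+0.02328j
Node n9: branches {C1, R5, L4, R6, I2} → V_9 = 2.497+0.08297j
Node n10: branches {R8, I2, V1, V2} → V_10 = -6.847+0.08309j
Node n11: branches {R1, R3, R6, V2} → V_11 = 0.1130+0.08309j
Source currents: i(V1)=-0.0001004+0.0001970j, i(V2)=0.4181-0.0001863j

0.1630+0.08309j V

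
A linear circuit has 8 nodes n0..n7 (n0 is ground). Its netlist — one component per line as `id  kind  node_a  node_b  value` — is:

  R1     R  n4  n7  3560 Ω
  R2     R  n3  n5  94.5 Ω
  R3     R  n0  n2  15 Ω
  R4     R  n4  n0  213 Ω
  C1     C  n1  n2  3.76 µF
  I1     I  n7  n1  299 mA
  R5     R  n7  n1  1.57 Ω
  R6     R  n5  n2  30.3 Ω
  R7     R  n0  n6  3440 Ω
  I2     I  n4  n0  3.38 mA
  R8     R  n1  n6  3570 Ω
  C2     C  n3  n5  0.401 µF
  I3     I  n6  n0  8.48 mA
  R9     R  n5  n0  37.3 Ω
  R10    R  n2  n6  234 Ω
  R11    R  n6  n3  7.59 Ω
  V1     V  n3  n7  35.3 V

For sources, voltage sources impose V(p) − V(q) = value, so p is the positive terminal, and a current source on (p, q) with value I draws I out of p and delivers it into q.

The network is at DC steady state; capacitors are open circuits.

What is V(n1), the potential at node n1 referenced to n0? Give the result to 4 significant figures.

Element admittances at DC:
  Y(R1) = 0.0002809 S between n4,n7
  Y(R2) = 0.01058 S between n3,n5
  Y(R3) = 0.06667 S between n0,n2
  Y(R4) = 0.004695 S between n4,n0
  Y(C1) = 0.000 S between n1,n2
  I1: injects 0.299 A into n1 (from n7)
  Y(R5) = 0.6369 S between n7,n1
  Y(R6) = 0.03300 S between n5,n2
  Y(R7) = 0.0002907 S between n0,n6
  I2: injects 0.00338 A into n0 (from n4)
  Y(R8) = 0.0002801 S between n1,n6
  Y(C2) = 0.000 S between n3,n5
  I3: injects 0.00848 A into n0 (from n6)
  Y(R9) = 0.02681 S between n5,n0
  Y(R10) = 0.004274 S between n2,n6
  Y(R11) = 0.1318 S between n6,n3
  V1: constraint V(n3)−V(n7) = 35.3
Assemble and solve the 8×8 MNA system:
  V(n1)=-34.72  V(n2)=0.003531  V(n3)=0.09705  V(n4)=-2.667  V(n5)=0.01624  V(n6)=-0.03956  V(n7)=-35.20
  i(V1)=-0.01885

-34.72 V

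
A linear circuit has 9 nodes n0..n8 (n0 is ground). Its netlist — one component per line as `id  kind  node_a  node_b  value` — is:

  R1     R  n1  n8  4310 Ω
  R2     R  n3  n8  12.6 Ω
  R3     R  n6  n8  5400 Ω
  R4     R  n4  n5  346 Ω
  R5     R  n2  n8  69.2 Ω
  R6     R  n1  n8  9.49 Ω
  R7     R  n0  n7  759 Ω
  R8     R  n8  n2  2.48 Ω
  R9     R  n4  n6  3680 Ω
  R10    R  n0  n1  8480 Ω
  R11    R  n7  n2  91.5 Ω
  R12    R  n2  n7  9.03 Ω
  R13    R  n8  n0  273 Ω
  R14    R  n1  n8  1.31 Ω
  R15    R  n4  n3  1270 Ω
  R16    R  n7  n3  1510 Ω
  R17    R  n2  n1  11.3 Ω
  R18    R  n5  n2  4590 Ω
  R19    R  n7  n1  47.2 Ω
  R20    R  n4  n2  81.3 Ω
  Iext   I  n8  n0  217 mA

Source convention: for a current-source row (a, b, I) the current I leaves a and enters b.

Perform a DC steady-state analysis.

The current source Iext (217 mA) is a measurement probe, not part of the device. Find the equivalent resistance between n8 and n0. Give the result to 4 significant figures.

R_eq = 196.7 Ω

Apply KCL at each of the 8 non-ground nodes and solve the resulting linear system.
Node n1: branches {R1, R6, R10, R14, R17, R19} → V_1 = -42.66
Node n2: branches {R5, R8, R11, R12, R17, R18, R20} → V_2 = -42.59
Node n3: branches {R2, R15, R16} → V_3 = -42.68
Node n4: branches {R4, R9, R15, R20} → V_4 = -42.60
Node n5: branches {R4, R18} → V_5 = -42.60
Node n6: branches {R3, R9} → V_6 = -42.63
Node n7: branches {R7, R11, R12, R16, R19} → V_7 = -42.21
Node n8: branches {R1, R2, R3, R5, R6, R8, R13, R14, Iext} → V_8 = -42.68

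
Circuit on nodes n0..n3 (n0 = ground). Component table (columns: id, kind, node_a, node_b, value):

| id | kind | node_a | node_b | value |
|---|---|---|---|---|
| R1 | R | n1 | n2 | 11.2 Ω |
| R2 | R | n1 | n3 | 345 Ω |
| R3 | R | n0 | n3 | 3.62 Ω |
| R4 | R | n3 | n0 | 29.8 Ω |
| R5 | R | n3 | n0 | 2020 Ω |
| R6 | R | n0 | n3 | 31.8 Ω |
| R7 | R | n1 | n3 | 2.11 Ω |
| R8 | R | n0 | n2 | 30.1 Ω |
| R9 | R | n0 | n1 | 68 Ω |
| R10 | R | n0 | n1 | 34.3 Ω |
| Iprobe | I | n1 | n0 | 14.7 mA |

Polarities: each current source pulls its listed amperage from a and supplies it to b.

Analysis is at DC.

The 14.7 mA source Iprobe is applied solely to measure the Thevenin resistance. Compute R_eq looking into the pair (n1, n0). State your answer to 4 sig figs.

Element admittances at DC:
  Y(R1) = 0.08929 S between n1,n2
  Y(R2) = 0.002899 S between n1,n3
  Y(R3) = 0.2762 S between n0,n3
  Y(R4) = 0.03356 S between n3,n0
  Y(R5) = 0.0004950 S between n3,n0
  Y(R6) = 0.03145 S between n0,n3
  Y(R7) = 0.4739 S between n1,n3
  Y(R8) = 0.03322 S between n0,n2
  Y(R9) = 0.01471 S between n0,n1
  Y(R10) = 0.02915 S between n0,n1
  Iprobe: injects 0.0147 A into n0 (from n1)
Assemble and solve the 3×3 MNA system:
  V(n1)=-0.05503  V(n2)=-0.04010  V(n3)=-0.03205

R_eq = 3.743 Ω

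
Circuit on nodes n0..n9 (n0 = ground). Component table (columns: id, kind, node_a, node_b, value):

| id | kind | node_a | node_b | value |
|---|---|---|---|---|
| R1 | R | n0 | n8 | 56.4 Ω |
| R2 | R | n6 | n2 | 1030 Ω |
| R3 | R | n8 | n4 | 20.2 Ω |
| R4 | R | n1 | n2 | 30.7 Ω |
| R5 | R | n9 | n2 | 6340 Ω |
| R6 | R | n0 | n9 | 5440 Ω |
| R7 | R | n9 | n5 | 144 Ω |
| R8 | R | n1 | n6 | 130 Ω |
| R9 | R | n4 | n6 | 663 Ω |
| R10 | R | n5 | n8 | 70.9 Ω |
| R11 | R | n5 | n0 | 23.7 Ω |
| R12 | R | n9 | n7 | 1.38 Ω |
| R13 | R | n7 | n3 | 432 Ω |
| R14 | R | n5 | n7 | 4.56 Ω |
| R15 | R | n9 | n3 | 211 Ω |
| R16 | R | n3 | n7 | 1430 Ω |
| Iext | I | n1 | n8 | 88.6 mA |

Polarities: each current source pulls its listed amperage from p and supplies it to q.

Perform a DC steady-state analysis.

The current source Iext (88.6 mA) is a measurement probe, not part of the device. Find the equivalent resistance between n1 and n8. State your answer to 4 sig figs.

R_eq = 711.1 Ω

MNA unknowns: 9 node voltages V₁..V_9
R1: Y=0.01773 on G[0,8]
R2: Y=0.0009709 on G[6,2]
R3: Y=0.04950 on G[8,4]
R4: Y=0.03257 on G[1,2]
R5: Y=0.0001577 on G[9,2]
R6: Y=0.0001838 on G[0,9]
R7: Y=0.006944 on G[9,5]
R8: Y=0.007692 on G[1,6]
R9: Y=0.001508 on G[4,6]
R10: Y=0.01410 on G[5,8]
R11: Y=0.04219 on G[5,0]
R12: Y=0.7246 on G[9,7]
R13: Y=0.002315 on G[7,3]
R14: Y=0.2193 on G[5,7]
R15: Y=0.004739 on G[9,3]
R16: Y=0.0006993 on G[3,7]
Iext: z[1]−=0.0886, z[8]+=0.0886
solve → V1=-62.75, V2=-62.19, V3=-0.1589, V4=-1.333, V5=-0.1083, V6=-53.59, V7=-0.1510, V8=0.2594, V9=-0.1639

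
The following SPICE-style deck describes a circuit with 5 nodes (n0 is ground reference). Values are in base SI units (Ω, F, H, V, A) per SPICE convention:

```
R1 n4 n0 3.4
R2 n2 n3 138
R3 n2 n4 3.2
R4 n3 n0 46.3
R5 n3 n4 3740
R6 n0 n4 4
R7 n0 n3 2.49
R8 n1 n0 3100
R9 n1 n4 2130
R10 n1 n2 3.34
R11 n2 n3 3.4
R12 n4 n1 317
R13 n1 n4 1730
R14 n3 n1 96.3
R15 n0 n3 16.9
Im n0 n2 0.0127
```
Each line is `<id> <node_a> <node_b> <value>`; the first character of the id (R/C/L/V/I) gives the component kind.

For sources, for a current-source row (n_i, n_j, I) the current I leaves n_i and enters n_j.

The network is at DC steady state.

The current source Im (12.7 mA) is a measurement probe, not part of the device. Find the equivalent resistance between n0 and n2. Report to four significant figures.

R_eq = 2.567 Ω

Element admittances at DC:
  Y(R1) = 0.2941 S between n4,n0
  Y(R2) = 0.007246 S between n2,n3
  Y(R3) = 0.3125 S between n2,n4
  Y(R4) = 0.02160 S between n3,n0
  Y(R5) = 0.0002674 S between n3,n4
  Y(R6) = 0.2500 S between n0,n4
  Y(R7) = 0.4016 S between n0,n3
  Y(R8) = 0.0003226 S between n1,n0
  Y(R9) = 0.0004695 S between n1,n4
  Y(R10) = 0.2994 S between n1,n2
  Y(R11) = 0.2941 S between n2,n3
  Y(R12) = 0.003155 S between n4,n1
  Y(R13) = 0.0005780 S between n1,n4
  Y(R14) = 0.01038 S between n3,n1
  Y(R15) = 0.05917 S between n0,n3
  Im: injects 0.0127 A into n2 (from n0)
Assemble and solve the 4×4 MNA system:
  V(n1)=0.03163  V(n2)=0.03260  V(n3)=0.01278  V(n4)=0.01199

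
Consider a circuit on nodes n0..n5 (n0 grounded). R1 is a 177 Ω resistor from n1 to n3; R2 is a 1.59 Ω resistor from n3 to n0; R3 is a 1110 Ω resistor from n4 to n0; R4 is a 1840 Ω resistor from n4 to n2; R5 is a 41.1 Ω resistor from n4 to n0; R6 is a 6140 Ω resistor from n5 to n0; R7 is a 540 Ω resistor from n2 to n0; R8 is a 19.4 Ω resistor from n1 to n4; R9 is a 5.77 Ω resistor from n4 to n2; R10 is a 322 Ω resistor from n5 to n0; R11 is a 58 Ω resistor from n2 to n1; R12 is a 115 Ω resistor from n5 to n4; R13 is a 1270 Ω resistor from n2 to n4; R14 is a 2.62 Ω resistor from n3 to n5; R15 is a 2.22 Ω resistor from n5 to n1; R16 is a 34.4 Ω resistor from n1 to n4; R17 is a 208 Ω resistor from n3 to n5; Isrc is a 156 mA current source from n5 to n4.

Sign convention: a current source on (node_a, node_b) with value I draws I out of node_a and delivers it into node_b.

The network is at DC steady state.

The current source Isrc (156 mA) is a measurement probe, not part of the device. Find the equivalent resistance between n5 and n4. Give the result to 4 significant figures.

R_eq = 8.910 Ω

Apply KCL at each of the 5 non-ground nodes and solve the resulting linear system.
Node n1: branches {R1, R8, R11, R15, R16} → V_1 = 0.1021
Node n2: branches {R4, R7, R9, R11, R13} → V_2 = 1.135
Node n3: branches {R1, R2, R14, R17} → V_3 = -0.05273
Node n4: branches {R3, R4, R5, R8, R9, R12, R13, R16, Isrc} → V_4 = 1.249
Node n5: branches {R6, R10, R12, R14, R15, R17, Isrc} → V_5 = -0.1408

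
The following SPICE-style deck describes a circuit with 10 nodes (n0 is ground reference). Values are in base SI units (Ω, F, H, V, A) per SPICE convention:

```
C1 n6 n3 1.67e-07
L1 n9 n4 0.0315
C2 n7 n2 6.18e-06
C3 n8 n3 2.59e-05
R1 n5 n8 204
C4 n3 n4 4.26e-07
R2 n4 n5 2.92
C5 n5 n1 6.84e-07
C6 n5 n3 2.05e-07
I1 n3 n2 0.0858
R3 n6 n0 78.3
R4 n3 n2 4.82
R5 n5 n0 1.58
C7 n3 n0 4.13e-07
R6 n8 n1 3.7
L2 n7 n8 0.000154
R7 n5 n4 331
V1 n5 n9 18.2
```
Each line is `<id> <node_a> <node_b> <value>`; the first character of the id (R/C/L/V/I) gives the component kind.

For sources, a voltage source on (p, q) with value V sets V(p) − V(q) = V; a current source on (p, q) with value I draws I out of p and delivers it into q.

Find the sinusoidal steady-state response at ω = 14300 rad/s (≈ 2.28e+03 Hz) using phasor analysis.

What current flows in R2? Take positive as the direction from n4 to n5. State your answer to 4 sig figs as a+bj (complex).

MNA unknowns: 9 node voltages V₁..V_9 plus 1 source current (V1)
C1: Y=0.000+0.002388j on G[6,3]
L1: Y=0.000-0.002220j on G[9,4]
C2: Y=0.000+0.08837j on G[7,2]
C3: Y=0.000+0.3704j on G[8,3]
R1: Y=0.004902+0.000j on G[5,8]
C4: Y=0.000+0.006092j on G[3,4]
R2: Y=0.3425+0.000j on G[4,5]
C5: Y=0.000+0.009781j on G[5,1]
C6: Y=0.000+0.002932j on G[5,3]
I1: z[3]−=0.0858, z[2]+=0.0858
R3: Y=0.01277+0.000j on G[6,0]
R4: Y=0.2075+0.000j on G[3,2]
R5: Y=0.6329+0.000j on G[5,0]
C7: Y=0.000+0.005906j on G[3,0]
R6: Y=0.2703+0.000j on G[8,1]
L2: Y=0.000-0.4541j on G[7,8]
R7: Y=0.003021+0.000j on G[5,4]
V1: row V5−V9=18.2, i_V1 at 5,9
solve → V1=0.04850+0.01249j, V2=0.3224-0.09797j, V3=-0.03178+0.04715j, V4=0.001113+0.1168j, V5=0.0006335+0.0003803j, V6=-0.009592-0.004149j, V7=-0.01824+0.04133j, V8=0.04806+0.01422j, V9=-18.20+0.0003803j
aux → i_V1=-0.0002583+0.04041j

0.0001642+0.03985j A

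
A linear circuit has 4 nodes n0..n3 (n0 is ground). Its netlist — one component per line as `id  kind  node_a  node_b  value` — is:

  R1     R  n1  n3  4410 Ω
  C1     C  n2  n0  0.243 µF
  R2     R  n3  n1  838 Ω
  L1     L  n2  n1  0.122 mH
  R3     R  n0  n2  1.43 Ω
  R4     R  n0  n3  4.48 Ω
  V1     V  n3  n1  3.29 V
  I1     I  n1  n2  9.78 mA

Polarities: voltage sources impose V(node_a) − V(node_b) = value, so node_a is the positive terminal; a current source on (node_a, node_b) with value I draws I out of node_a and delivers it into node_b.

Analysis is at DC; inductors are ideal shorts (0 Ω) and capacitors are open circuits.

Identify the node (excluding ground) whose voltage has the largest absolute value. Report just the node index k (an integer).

3

Apply KCL at each of the 3 non-ground nodes and solve the resulting linear system.
Node n1: branches {R1, R2, L1, V1, I1} → V_1 = -0.7961
Node n2: branches {C1, L1, R3, I1} → V_2 = -0.7961
Node n3: branches {R1, R2, R4, V1} → V_3 = 2.494
Source currents: i(L1)=0.5665, i(V1)=-0.5614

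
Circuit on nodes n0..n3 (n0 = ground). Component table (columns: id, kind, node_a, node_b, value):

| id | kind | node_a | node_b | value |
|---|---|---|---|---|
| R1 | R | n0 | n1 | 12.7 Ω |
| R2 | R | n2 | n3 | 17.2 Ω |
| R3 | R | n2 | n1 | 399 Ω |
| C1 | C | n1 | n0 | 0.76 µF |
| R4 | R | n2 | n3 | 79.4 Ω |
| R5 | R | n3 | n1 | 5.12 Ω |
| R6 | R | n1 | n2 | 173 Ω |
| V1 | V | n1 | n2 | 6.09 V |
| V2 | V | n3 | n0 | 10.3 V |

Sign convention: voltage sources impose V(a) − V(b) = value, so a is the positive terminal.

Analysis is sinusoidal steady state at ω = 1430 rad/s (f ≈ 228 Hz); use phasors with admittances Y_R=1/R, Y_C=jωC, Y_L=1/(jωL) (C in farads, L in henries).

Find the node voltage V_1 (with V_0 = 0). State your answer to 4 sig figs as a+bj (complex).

9.197-0.02899j V

Element admittances at ω=1430 rad/s:
  Y(R1) = 0.07874+0.000j S between n0,n1
  Y(R2) = 0.05814+0.000j S between n2,n3
  Y(R3) = 0.002506+0.000j S between n2,n1
  Y(C1) = 0.000+0.001087j S between n1,n0
  Y(R4) = 0.01259+0.000j S between n2,n3
  Y(R5) = 0.1953+0.000j S between n3,n1
  Y(R6) = 0.005780+0.000j S between n1,n2
  V1: constraint V(n1)−V(n2) = 6.09
  V2: constraint V(n3)−V(n0) = 10.3
Assemble and solve the 5×5 MNA system:
  V(n1)=9.197-0.02899j  V(n2)=3.107-0.02899j  V(n3)=10.30+0.000j
  i(V1)=-0.5593-0.002051j  i(V2)=-0.7242-0.007713j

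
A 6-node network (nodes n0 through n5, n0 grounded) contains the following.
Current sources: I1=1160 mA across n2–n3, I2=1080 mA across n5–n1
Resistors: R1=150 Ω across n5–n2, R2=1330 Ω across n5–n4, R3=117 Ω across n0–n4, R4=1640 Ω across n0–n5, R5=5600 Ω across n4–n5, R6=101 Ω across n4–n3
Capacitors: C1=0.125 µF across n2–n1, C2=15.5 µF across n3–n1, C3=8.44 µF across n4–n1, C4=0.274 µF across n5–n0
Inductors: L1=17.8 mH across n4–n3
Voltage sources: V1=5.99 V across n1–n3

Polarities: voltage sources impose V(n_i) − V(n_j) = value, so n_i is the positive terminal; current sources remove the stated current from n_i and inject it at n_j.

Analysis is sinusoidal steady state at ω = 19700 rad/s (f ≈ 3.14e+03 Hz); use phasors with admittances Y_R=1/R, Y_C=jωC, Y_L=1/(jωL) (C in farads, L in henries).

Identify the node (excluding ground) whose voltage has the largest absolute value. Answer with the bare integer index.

Element admittances at ω=19700 rad/s:
  I1: injects 1.16 A into n3 (from n2)
  Y(R1) = 0.006667+0.000j S between n5,n2
  Y(C1) = 0.000+0.002462j S between n2,n1
  Y(R2) = 0.0007519+0.000j S between n5,n4
  I2: injects 1.08 A into n1 (from n5)
  Y(R3) = 0.008547+0.000j S between n0,n4
  Y(L1) = 0.000-0.002852j S between n4,n3
  Y(C2) = 0.000+0.3054j S between n3,n1
  Y(C3) = 0.000+0.1663j S between n4,n1
  Y(R4) = 0.0006098+0.000j S between n0,n5
  Y(R5) = 0.0001786+0.000j S between n4,n5
  Y(R6) = 0.009901+0.000j S between n4,n3
  Y(C4) = 0.000+0.005398j S between n5,n0
  V1: constraint V(n1)−V(n3) = 5.99
Assemble and solve the 6×6 MNA system:
  V(n1)=147.0-33.53j  V(n2)=-36.86+305.8j  V(n3)=141.0-33.53j  V(n4)=149.4-24.43j  V(n5)=11.82+237.8j
  i(V1)=-1.268-1.895j

2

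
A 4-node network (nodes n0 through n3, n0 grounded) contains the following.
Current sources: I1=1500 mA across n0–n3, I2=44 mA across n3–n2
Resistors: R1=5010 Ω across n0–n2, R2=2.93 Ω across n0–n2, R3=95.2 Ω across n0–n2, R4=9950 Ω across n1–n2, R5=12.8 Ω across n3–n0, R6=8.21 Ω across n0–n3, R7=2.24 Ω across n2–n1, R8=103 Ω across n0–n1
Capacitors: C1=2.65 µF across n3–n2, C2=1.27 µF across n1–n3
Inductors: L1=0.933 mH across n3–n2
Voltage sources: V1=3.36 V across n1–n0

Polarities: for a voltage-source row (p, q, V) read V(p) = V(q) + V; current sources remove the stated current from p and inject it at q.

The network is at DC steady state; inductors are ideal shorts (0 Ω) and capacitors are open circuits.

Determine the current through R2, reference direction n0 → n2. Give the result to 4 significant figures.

MNA unknowns: 3 node voltages V₁..V_3 plus 2 source currents (L1, V1)
I1: z[0]−=1.5, z[3]+=1.5
R1: Y=0.0001996 on G[0,2]
R2: Y=0.3413 on G[0,2]
R3: Y=0.01050 on G[0,2]
I2: z[3]−=0.044, z[2]+=0.044
C1: Y=0.000 on G[3,2]
R4: Y=0.0001005 on G[1,2]
R5: Y=0.07812 on G[3,0]
L1: row V3−V2=0, i_L1 at 3,2
R6: Y=0.1218 on G[0,3]
C2: Y=0.000 on G[1,3]
R7: Y=0.4464 on G[2,1]
R8: Y=0.009709 on G[0,1]
V1: row V1−V0=3.36, i_V1 at 1,0
solve → V1=3.360, V2=3.005, V3=3.005
aux → i_L1=0.8552, i_V1=-0.1912

-1.026 A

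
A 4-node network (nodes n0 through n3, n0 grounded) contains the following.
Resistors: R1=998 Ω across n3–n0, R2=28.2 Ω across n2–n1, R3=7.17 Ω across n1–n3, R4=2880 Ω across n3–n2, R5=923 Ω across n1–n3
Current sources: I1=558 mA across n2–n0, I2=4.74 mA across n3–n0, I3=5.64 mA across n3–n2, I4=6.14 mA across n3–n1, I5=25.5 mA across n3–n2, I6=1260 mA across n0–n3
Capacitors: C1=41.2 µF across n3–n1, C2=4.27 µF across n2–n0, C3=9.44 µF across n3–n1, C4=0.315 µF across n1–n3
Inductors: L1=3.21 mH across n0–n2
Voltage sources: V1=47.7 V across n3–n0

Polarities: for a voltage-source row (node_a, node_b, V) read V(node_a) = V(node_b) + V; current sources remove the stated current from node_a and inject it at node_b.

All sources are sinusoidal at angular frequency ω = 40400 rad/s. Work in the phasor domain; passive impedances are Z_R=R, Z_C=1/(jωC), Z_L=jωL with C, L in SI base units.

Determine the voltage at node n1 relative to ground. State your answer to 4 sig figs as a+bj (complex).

47.52+0.7748j V

Element admittances at ω=40400 rad/s:
  Y(R1) = 0.001002+0.000j S between n3,n0
  I1: injects 0.558 A into n0 (from n2)
  Y(C1) = 0.000+1.664j S between n3,n1
  I2: injects 0.00474 A into n0 (from n3)
  Y(C2) = 0.000+0.1725j S between n2,n0
  I3: injects 0.00564 A into n2 (from n3)
  Y(R2) = 0.03546+0.000j S between n2,n1
  Y(C3) = 0.000+0.3814j S between n3,n1
  Y(R3) = 0.1395+0.000j S between n1,n3
  Y(L1) = 0.000-0.007711j S between n0,n2
  Y(C4) = 0.000+0.01273j S between n1,n3
  Y(R4) = 0.0003472+0.000j S between n3,n2
  I4: injects 0.00614 A into n1 (from n3)
  Y(R5) = 0.001083+0.000j S between n1,n3
  I5: injects 0.0255 A into n2 (from n3)
  I6: injects 1.26 A into n3 (from n0)
  V1: constraint V(n3)−V(n0) = 47.7
Assemble and solve the 4×4 MNA system:
  V(n1)=47.52+0.7748j  V(n2)=1.638-6.772j  V(n3)=47.70+0.000j
  i(V1)=-0.4666-0.2700j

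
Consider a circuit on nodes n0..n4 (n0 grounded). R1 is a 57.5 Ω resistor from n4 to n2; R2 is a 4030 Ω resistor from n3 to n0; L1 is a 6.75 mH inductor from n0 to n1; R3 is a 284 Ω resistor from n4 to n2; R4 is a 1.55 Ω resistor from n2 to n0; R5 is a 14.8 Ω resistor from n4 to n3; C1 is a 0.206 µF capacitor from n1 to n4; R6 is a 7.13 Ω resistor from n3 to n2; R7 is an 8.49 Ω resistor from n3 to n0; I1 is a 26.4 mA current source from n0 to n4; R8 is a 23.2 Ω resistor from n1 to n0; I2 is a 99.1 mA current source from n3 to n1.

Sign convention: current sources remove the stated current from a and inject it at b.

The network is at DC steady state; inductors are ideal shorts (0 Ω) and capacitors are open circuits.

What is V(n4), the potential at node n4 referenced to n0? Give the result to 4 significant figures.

0.04208 V

Apply KCL at each of the 4 non-ground nodes and solve the resulting linear system.
Node n1: branches {L1, C1, R8, I2} → V_1 = 0.000
Node n2: branches {R1, R3, R4, R6} → V_2 = -0.05436
Node n3: branches {R2, R5, R6, R7, I2} → V_3 = -0.3188
Node n4: branches {R1, R3, R5, C1, I1} → V_4 = 0.04208
Source currents: i(L1)=-0.09910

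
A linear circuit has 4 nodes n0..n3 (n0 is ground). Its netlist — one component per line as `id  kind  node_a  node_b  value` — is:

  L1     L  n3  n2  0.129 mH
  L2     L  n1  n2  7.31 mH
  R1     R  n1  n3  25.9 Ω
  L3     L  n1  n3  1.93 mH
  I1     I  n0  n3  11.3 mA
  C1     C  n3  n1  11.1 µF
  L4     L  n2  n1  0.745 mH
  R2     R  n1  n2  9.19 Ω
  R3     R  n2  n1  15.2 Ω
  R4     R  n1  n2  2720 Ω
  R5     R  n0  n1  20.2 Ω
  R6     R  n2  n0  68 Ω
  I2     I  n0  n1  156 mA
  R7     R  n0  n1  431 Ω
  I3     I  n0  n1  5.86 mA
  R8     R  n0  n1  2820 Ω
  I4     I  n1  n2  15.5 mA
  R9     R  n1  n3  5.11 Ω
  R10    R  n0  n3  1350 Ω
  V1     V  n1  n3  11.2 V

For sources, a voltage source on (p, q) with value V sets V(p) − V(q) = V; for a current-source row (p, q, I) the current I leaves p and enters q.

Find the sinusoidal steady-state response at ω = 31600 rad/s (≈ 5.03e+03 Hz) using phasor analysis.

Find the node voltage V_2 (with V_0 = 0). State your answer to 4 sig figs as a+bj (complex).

-2.575+3.293j V

Element admittances at ω=31600 rad/s:
  Y(L1) = 0.000-0.2453j S between n3,n2
  Y(L2) = 0.000-0.004329j S between n1,n2
  Y(R1) = 0.03861+0.000j S between n1,n3
  Y(L3) = 0.000-0.01640j S between n1,n3
  I1: injects 0.0113 A into n3 (from n0)
  Y(C1) = 0.000+0.3508j S between n3,n1
  Y(L4) = 0.000-0.04248j S between n2,n1
  Y(R2) = 0.1088+0.000j S between n1,n2
  Y(R3) = 0.06579+0.000j S between n2,n1
  Y(R4) = 0.0003676+0.000j S between n1,n2
  Y(R5) = 0.04950+0.000j S between n0,n1
  Y(R6) = 0.01471+0.000j S between n2,n0
  I2: injects 0.156 A into n1 (from n0)
  Y(R7) = 0.002320+0.000j S between n0,n1
  I3: injects 0.00586 A into n1 (from n0)
  Y(R8) = 0.0003546+0.000j S between n0,n1
  I4: injects 0.0155 A into n2 (from n1)
  Y(R9) = 0.1957+0.000j S between n1,n3
  Y(R10) = 0.0007407+0.000j S between n0,n3
  V1: constraint V(n1)−V(n3) = 11.2
Assemble and solve the 4×4 MNA system:
  V(n1)=4.144-0.9149j  V(n2)=-2.575+3.293j  V(n3)=-7.056-0.9149j
  i(V1)=-3.673-2.646j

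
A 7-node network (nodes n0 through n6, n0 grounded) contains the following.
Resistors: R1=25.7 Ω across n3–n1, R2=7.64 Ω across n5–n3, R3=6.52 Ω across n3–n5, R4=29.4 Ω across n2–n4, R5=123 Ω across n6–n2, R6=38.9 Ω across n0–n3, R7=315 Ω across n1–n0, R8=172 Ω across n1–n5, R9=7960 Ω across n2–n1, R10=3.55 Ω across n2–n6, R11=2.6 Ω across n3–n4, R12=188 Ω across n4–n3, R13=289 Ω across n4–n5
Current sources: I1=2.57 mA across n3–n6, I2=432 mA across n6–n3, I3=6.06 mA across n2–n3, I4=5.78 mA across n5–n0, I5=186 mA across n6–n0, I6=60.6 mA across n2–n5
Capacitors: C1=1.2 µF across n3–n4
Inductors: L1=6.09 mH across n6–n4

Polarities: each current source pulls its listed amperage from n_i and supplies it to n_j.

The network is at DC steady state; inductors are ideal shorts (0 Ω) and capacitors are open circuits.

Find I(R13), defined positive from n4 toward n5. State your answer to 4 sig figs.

-0.006599 A

Apply KCL at each of the 6 non-ground nodes and solve the resulting linear system.
Node n1: branches {R1, R7, R8, R9} → V_1 = -6.232
Node n2: branches {R4, R5, I3, R9, R10, I6} → V_2 = -8.627
Node n3: branches {R1, R2, I1, R3, R6, C1, I2, I3, R11, R12} → V_3 = -6.691
Node n4: branches {R4, C1, L1, R11, R12, R13} → V_4 = -8.422
Node n5: branches {R2, R3, R8, I4, R13, I6} → V_5 = -6.515
Node n6: branches {I1, R5, I2, I5, L1, R10} → V_6 = -8.422
Source currents: i(L1)=-0.6748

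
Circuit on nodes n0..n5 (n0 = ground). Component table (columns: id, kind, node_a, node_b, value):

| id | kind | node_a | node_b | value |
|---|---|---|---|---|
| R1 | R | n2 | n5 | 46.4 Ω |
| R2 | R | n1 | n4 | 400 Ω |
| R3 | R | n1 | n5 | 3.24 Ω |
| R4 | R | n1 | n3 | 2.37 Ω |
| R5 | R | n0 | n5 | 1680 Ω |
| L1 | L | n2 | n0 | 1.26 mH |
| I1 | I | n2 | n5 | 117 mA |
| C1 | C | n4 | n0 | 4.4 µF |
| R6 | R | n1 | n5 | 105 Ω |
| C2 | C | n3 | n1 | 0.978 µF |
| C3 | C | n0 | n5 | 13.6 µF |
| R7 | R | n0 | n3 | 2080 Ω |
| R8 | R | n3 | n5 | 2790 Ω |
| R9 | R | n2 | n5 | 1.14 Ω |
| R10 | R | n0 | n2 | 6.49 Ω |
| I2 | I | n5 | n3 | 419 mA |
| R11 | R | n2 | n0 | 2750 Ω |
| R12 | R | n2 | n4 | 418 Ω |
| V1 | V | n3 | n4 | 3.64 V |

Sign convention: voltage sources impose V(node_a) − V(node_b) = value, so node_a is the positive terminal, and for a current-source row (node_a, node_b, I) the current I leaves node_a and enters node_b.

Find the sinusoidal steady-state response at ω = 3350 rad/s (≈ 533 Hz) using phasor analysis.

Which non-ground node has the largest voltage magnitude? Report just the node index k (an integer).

3

MNA unknowns: 5 node voltages V₁..V_5 plus 1 source current (V1)
R1: Y=0.02155+0.000j on G[2,5]
R2: Y=0.002500+0.000j on G[1,4]
R3: Y=0.3086+0.000j on G[1,5]
R4: Y=0.4219+0.000j on G[1,3]
R5: Y=0.0005952+0.000j on G[0,5]
L1: Y=0.000-0.2369j on G[2,0]
I1: z[2]−=0.117, z[5]+=0.117
C1: Y=0.000+0.01474j on G[4,0]
R6: Y=0.009524+0.000j on G[1,5]
C2: Y=0.000+0.003276j on G[3,1]
C3: Y=0.000+0.04556j on G[0,5]
R7: Y=0.0004808+0.000j on G[0,3]
R8: Y=0.0003584+0.000j on G[3,5]
R9: Y=0.8772+0.000j on G[2,5]
R10: Y=0.1541+0.000j on G[0,2]
I2: z[5]−=0.419, z[3]+=0.419
R11: Y=0.0003636+0.000j on G[2,0]
R12: Y=0.002392+0.000j on G[2,4]
V1: row V3−V4=3.64, i_V1 at 3,4
solve → V1=1.430+0.1015j, V2=-0.03224+0.03322j, V3=2.445+0.1343j, V4=-1.195+0.1343j, V5=0.1042+0.04716j
aux → i_V1=-0.01132-0.01729j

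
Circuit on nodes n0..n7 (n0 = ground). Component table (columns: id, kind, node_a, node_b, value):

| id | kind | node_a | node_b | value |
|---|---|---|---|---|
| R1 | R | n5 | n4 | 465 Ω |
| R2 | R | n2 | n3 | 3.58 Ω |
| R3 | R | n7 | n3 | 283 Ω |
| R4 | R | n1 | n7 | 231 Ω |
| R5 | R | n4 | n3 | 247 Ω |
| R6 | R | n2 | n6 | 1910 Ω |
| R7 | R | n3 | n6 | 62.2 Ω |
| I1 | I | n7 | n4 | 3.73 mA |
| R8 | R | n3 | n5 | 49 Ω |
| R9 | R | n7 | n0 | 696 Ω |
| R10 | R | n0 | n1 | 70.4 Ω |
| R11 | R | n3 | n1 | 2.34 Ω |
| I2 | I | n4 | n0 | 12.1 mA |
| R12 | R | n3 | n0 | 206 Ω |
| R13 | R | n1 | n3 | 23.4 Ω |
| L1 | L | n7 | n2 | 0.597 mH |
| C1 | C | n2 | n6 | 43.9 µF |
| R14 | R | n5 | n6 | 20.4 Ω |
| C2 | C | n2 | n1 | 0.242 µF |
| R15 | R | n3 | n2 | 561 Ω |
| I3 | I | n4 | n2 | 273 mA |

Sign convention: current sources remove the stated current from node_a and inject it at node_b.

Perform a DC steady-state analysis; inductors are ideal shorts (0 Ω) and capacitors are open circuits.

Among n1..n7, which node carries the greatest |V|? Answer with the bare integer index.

Apply KCL at each of the 7 non-ground nodes and solve the resulting linear system.
Node n1: branches {R4, R10, R11, R13, C2} → V_1 = -0.6467
Node n2: branches {R2, R6, L1, C1, C2, R15, I3} → V_2 = 0.2510
Node n3: branches {R2, R3, R5, R7, R8, R11, R12, R13, R15} → V_3 = -0.6745
Node n4: branches {R1, R5, I1, I2, I3} → V_4 = -47.05
Node n5: branches {R1, R8, R14} → V_5 = -3.517
Node n6: branches {R6, R7, C1, R14} → V_6 = -2.790
Node n7: branches {R3, R4, I1, R9, L1} → V_7 = 0.2510
Source currents: i(L1)=-0.01125

4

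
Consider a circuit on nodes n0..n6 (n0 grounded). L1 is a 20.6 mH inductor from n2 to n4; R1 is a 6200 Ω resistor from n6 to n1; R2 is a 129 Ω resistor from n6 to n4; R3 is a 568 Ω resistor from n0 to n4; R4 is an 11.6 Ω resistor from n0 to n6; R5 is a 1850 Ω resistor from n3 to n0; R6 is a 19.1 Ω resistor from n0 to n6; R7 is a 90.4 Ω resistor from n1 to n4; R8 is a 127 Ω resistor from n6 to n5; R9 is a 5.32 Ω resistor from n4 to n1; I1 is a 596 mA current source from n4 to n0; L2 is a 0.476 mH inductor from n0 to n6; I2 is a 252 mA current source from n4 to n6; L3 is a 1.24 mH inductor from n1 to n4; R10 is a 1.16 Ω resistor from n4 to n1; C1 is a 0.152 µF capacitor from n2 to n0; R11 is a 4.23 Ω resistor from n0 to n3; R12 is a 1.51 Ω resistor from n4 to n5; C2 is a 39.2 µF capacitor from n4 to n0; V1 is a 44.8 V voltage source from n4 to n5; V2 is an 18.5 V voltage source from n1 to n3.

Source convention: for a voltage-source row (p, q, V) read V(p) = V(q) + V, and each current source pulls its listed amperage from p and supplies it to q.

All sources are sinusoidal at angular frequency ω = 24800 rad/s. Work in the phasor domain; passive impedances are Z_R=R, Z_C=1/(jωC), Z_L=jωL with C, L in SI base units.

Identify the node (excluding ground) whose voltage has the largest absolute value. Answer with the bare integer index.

Element admittances at ω=24800 rad/s:
  Y(L1) = 0.000-0.001957j S between n2,n4
  Y(R1) = 0.0001613+0.000j S between n6,n1
  Y(R2) = 0.007752+0.000j S between n6,n4
  Y(R3) = 0.001761+0.000j S between n0,n4
  Y(R4) = 0.08621+0.000j S between n0,n6
  Y(R5) = 0.0005405+0.000j S between n3,n0
  Y(R6) = 0.05236+0.000j S between n0,n6
  Y(R7) = 0.01106+0.000j S between n1,n4
  Y(R8) = 0.007874+0.000j S between n6,n5
  Y(R9) = 0.1880+0.000j S between n4,n1
  I1: injects 0.596 A into n0 (from n4)
  Y(L2) = 0.000-0.08471j S between n0,n6
  I2: injects 0.252 A into n6 (from n4)
  Y(L3) = 0.000-0.03252j S between n1,n4
  Y(R10) = 0.8621+0.000j S between n4,n1
  Y(C1) = 0.000+0.003770j S between n2,n0
  Y(R11) = 0.2364+0.000j S between n0,n3
  Y(R12) = 0.6623+0.000j S between n4,n5
  Y(C2) = 0.000+0.9722j S between n4,n0
  V1: constraint V(n4)−V(n5) = 44.8
  V2: constraint V(n1)−V(n3) = 18.5
Assemble and solve the 8×8 MNA system:
  V(n1)=3.882-2.411j  V(n2)=-0.6884+3.293j  V(n3)=-14.62-2.411j  V(n4)=0.6374-3.049j  V(n5)=-44.16-3.049j  V(n6)=-0.3177-0.4856j
  i(V1)=-30.01-0.02019j  i(V2)=-3.464-0.5713j

5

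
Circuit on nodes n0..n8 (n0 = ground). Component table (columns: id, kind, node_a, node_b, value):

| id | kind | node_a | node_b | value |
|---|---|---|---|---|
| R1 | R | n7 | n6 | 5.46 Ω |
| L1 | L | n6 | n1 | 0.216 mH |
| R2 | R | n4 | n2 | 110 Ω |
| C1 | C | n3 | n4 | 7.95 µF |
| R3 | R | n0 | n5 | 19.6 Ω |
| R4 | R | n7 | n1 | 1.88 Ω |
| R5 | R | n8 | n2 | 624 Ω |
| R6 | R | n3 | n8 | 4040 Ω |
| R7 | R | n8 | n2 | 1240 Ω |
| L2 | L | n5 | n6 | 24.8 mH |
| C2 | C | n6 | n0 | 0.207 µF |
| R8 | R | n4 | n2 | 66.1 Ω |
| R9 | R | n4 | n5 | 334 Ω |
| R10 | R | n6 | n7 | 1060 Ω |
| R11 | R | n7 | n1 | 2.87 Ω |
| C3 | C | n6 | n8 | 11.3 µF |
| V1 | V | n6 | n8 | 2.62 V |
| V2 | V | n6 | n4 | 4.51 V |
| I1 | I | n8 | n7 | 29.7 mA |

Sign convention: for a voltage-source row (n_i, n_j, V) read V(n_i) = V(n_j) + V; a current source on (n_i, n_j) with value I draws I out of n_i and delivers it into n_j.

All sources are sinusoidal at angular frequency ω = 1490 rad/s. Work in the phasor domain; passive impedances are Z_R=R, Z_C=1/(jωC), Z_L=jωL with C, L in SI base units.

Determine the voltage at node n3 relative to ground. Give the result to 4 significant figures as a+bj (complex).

MNA unknowns: 8 node voltages V₁..V_8 plus 2 source currents (V1, V2)
R1: Y=0.1832+0.000j on G[7,6]
L1: Y=0.000-3.107j on G[6,1]
R2: Y=0.009091+0.000j on G[4,2]
C1: Y=0.000+0.01185j on G[3,4]
R3: Y=0.05102+0.000j on G[0,5]
R4: Y=0.5319+0.000j on G[7,1]
R5: Y=0.001603+0.000j on G[8,2]
R6: Y=0.0002475+0.000j on G[3,8]
R7: Y=0.0008065+0.000j on G[8,2]
L2: Y=0.000-0.02706j on G[5,6]
C2: Y=0.000+0.0003084j on G[6,0]
R8: Y=0.01513+0.000j on G[4,2]
R9: Y=0.002994+0.000j on G[4,5]
R10: Y=0.0009434+0.000j on G[6,7]
R11: Y=0.3484+0.000j on G[7,1]
C3: Y=0.000+0.01684j on G[6,8]
V1: row V6−V8=2.62, i_V1 at 6,8
V2: row V6−V4=4.51, i_V2 at 6,4
I1: z[8]−=0.0297, z[7]+=0.0297
solve → V1=0.05922+0.5060j, V2=-4.280+0.4981j, V3=-4.450+0.4586j, V4=-4.451+0.4981j, V5=0.003011-0.0003556j, V6=0.05883+0.4981j, V7=0.08705+0.5046j, V8=-2.561+0.4981j
aux → i_V1=0.03431-0.04410j, i_V2=-0.01794+0.001483j

-4.450+0.4586j V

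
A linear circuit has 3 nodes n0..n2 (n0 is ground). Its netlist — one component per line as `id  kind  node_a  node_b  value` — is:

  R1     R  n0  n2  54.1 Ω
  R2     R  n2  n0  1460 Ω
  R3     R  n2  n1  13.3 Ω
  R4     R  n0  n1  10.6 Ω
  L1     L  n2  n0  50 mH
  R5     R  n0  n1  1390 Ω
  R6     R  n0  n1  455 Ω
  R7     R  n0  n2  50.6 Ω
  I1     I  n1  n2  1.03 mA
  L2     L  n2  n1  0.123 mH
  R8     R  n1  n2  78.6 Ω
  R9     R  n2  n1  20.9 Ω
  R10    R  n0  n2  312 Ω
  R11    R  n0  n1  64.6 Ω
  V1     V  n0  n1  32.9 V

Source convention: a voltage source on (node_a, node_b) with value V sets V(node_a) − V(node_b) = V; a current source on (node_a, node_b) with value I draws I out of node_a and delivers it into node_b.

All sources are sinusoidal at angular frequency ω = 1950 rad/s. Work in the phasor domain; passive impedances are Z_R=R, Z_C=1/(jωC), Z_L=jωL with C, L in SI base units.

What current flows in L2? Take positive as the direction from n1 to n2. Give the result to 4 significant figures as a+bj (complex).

-1.367+0.3948j A

Element admittances at ω=1950 rad/s:
  Y(R1) = 0.01848+0.000j S between n0,n2
  Y(R2) = 0.0006849+0.000j S between n2,n0
  Y(R3) = 0.07519+0.000j S between n2,n1
  Y(R4) = 0.09434+0.000j S between n0,n1
  Y(L1) = 0.000-0.01026j S between n2,n0
  Y(R5) = 0.0007194+0.000j S between n0,n1
  Y(R6) = 0.002198+0.000j S between n0,n1
  Y(R7) = 0.01976+0.000j S between n0,n2
  I1: injects 0.00103 A into n2 (from n1)
  Y(L2) = 0.000-4.169j S between n2,n1
  Y(R8) = 0.01272+0.000j S between n1,n2
  Y(R9) = 0.04785+0.000j S between n2,n1
  Y(R10) = 0.003205+0.000j S between n0,n2
  Y(R11) = 0.01548+0.000j S between n0,n1
  V1: constraint V(n0)−V(n1) = 32.9
Assemble and solve the 3×3 MNA system:
  V(n1)=-32.90+0.000j  V(n2)=-32.81+0.3279j
  i(V1)=-5.088+0.3503j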